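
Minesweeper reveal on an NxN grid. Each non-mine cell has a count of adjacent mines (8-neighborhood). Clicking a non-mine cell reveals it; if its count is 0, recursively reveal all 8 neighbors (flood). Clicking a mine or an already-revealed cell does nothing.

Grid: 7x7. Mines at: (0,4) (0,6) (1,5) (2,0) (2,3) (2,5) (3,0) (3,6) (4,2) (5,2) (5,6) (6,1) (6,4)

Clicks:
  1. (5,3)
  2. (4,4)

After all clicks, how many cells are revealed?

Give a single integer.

Click 1 (5,3) count=3: revealed 1 new [(5,3)] -> total=1
Click 2 (4,4) count=0: revealed 8 new [(3,3) (3,4) (3,5) (4,3) (4,4) (4,5) (5,4) (5,5)] -> total=9

Answer: 9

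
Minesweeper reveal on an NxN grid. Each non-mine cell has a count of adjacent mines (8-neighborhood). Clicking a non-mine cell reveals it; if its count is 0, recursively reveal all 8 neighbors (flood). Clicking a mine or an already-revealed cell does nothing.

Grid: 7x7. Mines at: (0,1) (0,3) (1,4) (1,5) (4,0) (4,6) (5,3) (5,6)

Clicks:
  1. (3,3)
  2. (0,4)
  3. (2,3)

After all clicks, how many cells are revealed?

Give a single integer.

Answer: 22

Derivation:
Click 1 (3,3) count=0: revealed 21 new [(1,0) (1,1) (1,2) (1,3) (2,0) (2,1) (2,2) (2,3) (2,4) (2,5) (3,0) (3,1) (3,2) (3,3) (3,4) (3,5) (4,1) (4,2) (4,3) (4,4) (4,5)] -> total=21
Click 2 (0,4) count=3: revealed 1 new [(0,4)] -> total=22
Click 3 (2,3) count=1: revealed 0 new [(none)] -> total=22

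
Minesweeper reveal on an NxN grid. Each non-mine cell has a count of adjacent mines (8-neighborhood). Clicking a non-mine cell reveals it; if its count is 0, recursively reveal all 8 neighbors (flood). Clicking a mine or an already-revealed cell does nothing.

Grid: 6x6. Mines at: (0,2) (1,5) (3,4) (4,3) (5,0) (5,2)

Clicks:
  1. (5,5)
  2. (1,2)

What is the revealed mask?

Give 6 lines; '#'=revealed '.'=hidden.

Click 1 (5,5) count=0: revealed 4 new [(4,4) (4,5) (5,4) (5,5)] -> total=4
Click 2 (1,2) count=1: revealed 1 new [(1,2)] -> total=5

Answer: ......
..#...
......
......
....##
....##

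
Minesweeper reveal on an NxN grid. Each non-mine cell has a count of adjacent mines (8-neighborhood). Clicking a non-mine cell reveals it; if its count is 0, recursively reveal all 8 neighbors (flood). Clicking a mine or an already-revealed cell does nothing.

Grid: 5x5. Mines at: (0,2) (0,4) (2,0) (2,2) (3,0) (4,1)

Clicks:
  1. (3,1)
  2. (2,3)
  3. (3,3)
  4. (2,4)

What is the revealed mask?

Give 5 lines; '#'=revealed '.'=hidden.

Click 1 (3,1) count=4: revealed 1 new [(3,1)] -> total=1
Click 2 (2,3) count=1: revealed 1 new [(2,3)] -> total=2
Click 3 (3,3) count=1: revealed 1 new [(3,3)] -> total=3
Click 4 (2,4) count=0: revealed 8 new [(1,3) (1,4) (2,4) (3,2) (3,4) (4,2) (4,3) (4,4)] -> total=11

Answer: .....
...##
...##
.####
..###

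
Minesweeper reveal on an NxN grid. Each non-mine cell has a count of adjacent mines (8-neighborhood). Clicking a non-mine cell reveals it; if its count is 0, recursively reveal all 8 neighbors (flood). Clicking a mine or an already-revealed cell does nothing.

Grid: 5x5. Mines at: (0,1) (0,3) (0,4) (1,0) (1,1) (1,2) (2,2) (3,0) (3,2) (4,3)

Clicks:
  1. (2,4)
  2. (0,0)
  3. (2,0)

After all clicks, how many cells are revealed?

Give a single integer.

Click 1 (2,4) count=0: revealed 6 new [(1,3) (1,4) (2,3) (2,4) (3,3) (3,4)] -> total=6
Click 2 (0,0) count=3: revealed 1 new [(0,0)] -> total=7
Click 3 (2,0) count=3: revealed 1 new [(2,0)] -> total=8

Answer: 8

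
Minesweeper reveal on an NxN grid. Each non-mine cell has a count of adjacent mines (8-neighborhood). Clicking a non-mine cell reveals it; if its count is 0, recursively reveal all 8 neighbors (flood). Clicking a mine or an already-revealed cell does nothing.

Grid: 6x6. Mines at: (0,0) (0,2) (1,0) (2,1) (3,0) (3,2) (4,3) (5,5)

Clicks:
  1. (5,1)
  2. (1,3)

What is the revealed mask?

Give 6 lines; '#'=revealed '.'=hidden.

Answer: ......
...#..
......
......
###...
###...

Derivation:
Click 1 (5,1) count=0: revealed 6 new [(4,0) (4,1) (4,2) (5,0) (5,1) (5,2)] -> total=6
Click 2 (1,3) count=1: revealed 1 new [(1,3)] -> total=7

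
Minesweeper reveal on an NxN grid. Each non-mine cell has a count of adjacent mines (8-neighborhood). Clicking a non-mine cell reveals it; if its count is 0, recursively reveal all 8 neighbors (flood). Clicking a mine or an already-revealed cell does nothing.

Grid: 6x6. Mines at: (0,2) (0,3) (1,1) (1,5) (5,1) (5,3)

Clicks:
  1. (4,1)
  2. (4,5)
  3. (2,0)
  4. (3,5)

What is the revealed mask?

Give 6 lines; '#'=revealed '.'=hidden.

Answer: ......
..###.
######
######
######
....##

Derivation:
Click 1 (4,1) count=1: revealed 1 new [(4,1)] -> total=1
Click 2 (4,5) count=0: revealed 22 new [(1,2) (1,3) (1,4) (2,0) (2,1) (2,2) (2,3) (2,4) (2,5) (3,0) (3,1) (3,2) (3,3) (3,4) (3,5) (4,0) (4,2) (4,3) (4,4) (4,5) (5,4) (5,5)] -> total=23
Click 3 (2,0) count=1: revealed 0 new [(none)] -> total=23
Click 4 (3,5) count=0: revealed 0 new [(none)] -> total=23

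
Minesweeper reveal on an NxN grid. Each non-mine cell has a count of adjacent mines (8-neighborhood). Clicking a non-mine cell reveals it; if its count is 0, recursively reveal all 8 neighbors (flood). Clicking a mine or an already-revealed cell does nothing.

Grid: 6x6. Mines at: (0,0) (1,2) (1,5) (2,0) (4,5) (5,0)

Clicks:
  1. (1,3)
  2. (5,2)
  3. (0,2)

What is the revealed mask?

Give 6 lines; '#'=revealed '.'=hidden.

Answer: ..#...
...#..
.####.
.####.
.####.
.####.

Derivation:
Click 1 (1,3) count=1: revealed 1 new [(1,3)] -> total=1
Click 2 (5,2) count=0: revealed 16 new [(2,1) (2,2) (2,3) (2,4) (3,1) (3,2) (3,3) (3,4) (4,1) (4,2) (4,3) (4,4) (5,1) (5,2) (5,3) (5,4)] -> total=17
Click 3 (0,2) count=1: revealed 1 new [(0,2)] -> total=18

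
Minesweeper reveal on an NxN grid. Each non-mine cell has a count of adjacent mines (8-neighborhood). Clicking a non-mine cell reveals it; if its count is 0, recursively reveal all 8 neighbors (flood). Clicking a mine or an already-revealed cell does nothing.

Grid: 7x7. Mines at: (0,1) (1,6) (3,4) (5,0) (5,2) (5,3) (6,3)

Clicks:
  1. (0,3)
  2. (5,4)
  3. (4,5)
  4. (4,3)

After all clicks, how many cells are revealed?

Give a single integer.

Answer: 26

Derivation:
Click 1 (0,3) count=0: revealed 24 new [(0,2) (0,3) (0,4) (0,5) (1,0) (1,1) (1,2) (1,3) (1,4) (1,5) (2,0) (2,1) (2,2) (2,3) (2,4) (2,5) (3,0) (3,1) (3,2) (3,3) (4,0) (4,1) (4,2) (4,3)] -> total=24
Click 2 (5,4) count=2: revealed 1 new [(5,4)] -> total=25
Click 3 (4,5) count=1: revealed 1 new [(4,5)] -> total=26
Click 4 (4,3) count=3: revealed 0 new [(none)] -> total=26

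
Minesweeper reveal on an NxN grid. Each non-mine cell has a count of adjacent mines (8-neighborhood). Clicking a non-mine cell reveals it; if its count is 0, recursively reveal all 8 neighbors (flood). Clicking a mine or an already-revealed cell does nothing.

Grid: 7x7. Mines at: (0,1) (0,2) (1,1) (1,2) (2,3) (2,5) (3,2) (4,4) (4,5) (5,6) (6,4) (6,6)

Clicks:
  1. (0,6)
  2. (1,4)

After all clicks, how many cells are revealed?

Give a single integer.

Answer: 8

Derivation:
Click 1 (0,6) count=0: revealed 8 new [(0,3) (0,4) (0,5) (0,6) (1,3) (1,4) (1,5) (1,6)] -> total=8
Click 2 (1,4) count=2: revealed 0 new [(none)] -> total=8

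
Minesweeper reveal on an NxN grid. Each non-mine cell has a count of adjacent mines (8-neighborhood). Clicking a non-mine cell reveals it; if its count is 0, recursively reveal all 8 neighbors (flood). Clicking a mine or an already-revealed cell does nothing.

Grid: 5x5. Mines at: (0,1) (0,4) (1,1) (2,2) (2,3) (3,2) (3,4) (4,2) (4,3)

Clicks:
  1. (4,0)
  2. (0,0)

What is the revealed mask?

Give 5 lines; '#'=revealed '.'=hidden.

Click 1 (4,0) count=0: revealed 6 new [(2,0) (2,1) (3,0) (3,1) (4,0) (4,1)] -> total=6
Click 2 (0,0) count=2: revealed 1 new [(0,0)] -> total=7

Answer: #....
.....
##...
##...
##...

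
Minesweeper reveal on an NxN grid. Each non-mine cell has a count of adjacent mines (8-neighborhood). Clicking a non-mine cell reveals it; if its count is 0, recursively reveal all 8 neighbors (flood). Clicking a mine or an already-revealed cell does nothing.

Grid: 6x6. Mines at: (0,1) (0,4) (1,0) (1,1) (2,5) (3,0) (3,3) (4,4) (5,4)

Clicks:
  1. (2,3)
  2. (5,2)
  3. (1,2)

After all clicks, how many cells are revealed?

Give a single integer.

Click 1 (2,3) count=1: revealed 1 new [(2,3)] -> total=1
Click 2 (5,2) count=0: revealed 8 new [(4,0) (4,1) (4,2) (4,3) (5,0) (5,1) (5,2) (5,3)] -> total=9
Click 3 (1,2) count=2: revealed 1 new [(1,2)] -> total=10

Answer: 10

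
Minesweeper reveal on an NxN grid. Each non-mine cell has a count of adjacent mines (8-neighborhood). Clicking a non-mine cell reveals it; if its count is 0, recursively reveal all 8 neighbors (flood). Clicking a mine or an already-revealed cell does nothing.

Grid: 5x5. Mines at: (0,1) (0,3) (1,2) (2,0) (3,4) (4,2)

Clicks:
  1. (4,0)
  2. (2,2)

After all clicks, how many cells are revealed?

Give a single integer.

Answer: 5

Derivation:
Click 1 (4,0) count=0: revealed 4 new [(3,0) (3,1) (4,0) (4,1)] -> total=4
Click 2 (2,2) count=1: revealed 1 new [(2,2)] -> total=5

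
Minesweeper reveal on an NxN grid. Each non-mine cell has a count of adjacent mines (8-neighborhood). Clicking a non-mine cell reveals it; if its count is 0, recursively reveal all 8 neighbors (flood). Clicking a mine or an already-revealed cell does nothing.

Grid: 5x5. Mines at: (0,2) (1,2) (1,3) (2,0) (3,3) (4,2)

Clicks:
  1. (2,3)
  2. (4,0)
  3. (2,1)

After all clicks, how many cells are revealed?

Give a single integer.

Click 1 (2,3) count=3: revealed 1 new [(2,3)] -> total=1
Click 2 (4,0) count=0: revealed 4 new [(3,0) (3,1) (4,0) (4,1)] -> total=5
Click 3 (2,1) count=2: revealed 1 new [(2,1)] -> total=6

Answer: 6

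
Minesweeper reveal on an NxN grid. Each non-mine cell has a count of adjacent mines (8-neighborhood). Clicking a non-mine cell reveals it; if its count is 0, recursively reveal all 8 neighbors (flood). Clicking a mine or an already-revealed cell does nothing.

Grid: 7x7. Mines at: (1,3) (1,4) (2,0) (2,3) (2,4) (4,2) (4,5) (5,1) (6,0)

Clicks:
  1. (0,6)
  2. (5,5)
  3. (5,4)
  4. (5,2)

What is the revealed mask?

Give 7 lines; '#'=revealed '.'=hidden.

Click 1 (0,6) count=0: revealed 8 new [(0,5) (0,6) (1,5) (1,6) (2,5) (2,6) (3,5) (3,6)] -> total=8
Click 2 (5,5) count=1: revealed 1 new [(5,5)] -> total=9
Click 3 (5,4) count=1: revealed 1 new [(5,4)] -> total=10
Click 4 (5,2) count=2: revealed 1 new [(5,2)] -> total=11

Answer: .....##
.....##
.....##
.....##
.......
..#.##.
.......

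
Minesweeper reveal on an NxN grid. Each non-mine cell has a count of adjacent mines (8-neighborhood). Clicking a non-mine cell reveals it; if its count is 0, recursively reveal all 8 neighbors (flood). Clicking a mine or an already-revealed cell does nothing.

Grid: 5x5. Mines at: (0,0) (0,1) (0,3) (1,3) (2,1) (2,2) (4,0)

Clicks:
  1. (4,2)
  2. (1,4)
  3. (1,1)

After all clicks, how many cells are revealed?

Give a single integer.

Answer: 12

Derivation:
Click 1 (4,2) count=0: revealed 10 new [(2,3) (2,4) (3,1) (3,2) (3,3) (3,4) (4,1) (4,2) (4,3) (4,4)] -> total=10
Click 2 (1,4) count=2: revealed 1 new [(1,4)] -> total=11
Click 3 (1,1) count=4: revealed 1 new [(1,1)] -> total=12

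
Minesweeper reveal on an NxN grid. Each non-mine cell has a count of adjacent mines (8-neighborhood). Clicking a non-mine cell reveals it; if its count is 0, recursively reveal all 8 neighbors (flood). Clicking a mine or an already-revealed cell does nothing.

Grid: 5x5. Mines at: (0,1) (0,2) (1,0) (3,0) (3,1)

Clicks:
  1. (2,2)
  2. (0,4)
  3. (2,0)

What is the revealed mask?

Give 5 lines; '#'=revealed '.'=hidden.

Click 1 (2,2) count=1: revealed 1 new [(2,2)] -> total=1
Click 2 (0,4) count=0: revealed 13 new [(0,3) (0,4) (1,2) (1,3) (1,4) (2,3) (2,4) (3,2) (3,3) (3,4) (4,2) (4,3) (4,4)] -> total=14
Click 3 (2,0) count=3: revealed 1 new [(2,0)] -> total=15

Answer: ...##
..###
#.###
..###
..###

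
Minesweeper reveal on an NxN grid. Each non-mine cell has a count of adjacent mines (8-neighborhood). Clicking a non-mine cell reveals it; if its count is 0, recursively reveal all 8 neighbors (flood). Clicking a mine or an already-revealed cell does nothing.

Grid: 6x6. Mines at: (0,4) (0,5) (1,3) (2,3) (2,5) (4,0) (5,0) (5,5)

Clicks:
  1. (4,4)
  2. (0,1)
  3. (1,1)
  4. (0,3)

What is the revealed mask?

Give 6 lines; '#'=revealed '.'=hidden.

Answer: ####..
###...
###...
###...
....#.
......

Derivation:
Click 1 (4,4) count=1: revealed 1 new [(4,4)] -> total=1
Click 2 (0,1) count=0: revealed 12 new [(0,0) (0,1) (0,2) (1,0) (1,1) (1,2) (2,0) (2,1) (2,2) (3,0) (3,1) (3,2)] -> total=13
Click 3 (1,1) count=0: revealed 0 new [(none)] -> total=13
Click 4 (0,3) count=2: revealed 1 new [(0,3)] -> total=14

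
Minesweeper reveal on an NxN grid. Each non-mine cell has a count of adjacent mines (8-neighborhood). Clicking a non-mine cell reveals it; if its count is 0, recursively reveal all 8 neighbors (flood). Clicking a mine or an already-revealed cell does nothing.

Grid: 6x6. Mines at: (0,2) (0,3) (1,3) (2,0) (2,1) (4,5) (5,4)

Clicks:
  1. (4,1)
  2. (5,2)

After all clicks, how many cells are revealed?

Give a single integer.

Answer: 17

Derivation:
Click 1 (4,1) count=0: revealed 17 new [(2,2) (2,3) (2,4) (3,0) (3,1) (3,2) (3,3) (3,4) (4,0) (4,1) (4,2) (4,3) (4,4) (5,0) (5,1) (5,2) (5,3)] -> total=17
Click 2 (5,2) count=0: revealed 0 new [(none)] -> total=17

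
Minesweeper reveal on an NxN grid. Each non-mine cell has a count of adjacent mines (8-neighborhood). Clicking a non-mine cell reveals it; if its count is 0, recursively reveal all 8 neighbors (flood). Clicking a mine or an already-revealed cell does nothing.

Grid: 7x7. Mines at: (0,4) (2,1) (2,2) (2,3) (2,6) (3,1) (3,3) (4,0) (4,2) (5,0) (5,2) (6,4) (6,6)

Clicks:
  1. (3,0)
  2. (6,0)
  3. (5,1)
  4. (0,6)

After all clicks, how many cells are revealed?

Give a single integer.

Click 1 (3,0) count=3: revealed 1 new [(3,0)] -> total=1
Click 2 (6,0) count=1: revealed 1 new [(6,0)] -> total=2
Click 3 (5,1) count=4: revealed 1 new [(5,1)] -> total=3
Click 4 (0,6) count=0: revealed 4 new [(0,5) (0,6) (1,5) (1,6)] -> total=7

Answer: 7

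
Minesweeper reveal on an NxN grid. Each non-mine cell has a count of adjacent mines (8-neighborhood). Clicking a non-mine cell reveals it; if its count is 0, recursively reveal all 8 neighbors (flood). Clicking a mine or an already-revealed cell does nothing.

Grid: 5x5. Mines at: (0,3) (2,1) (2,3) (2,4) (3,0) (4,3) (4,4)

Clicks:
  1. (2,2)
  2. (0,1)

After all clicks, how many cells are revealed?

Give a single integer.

Click 1 (2,2) count=2: revealed 1 new [(2,2)] -> total=1
Click 2 (0,1) count=0: revealed 6 new [(0,0) (0,1) (0,2) (1,0) (1,1) (1,2)] -> total=7

Answer: 7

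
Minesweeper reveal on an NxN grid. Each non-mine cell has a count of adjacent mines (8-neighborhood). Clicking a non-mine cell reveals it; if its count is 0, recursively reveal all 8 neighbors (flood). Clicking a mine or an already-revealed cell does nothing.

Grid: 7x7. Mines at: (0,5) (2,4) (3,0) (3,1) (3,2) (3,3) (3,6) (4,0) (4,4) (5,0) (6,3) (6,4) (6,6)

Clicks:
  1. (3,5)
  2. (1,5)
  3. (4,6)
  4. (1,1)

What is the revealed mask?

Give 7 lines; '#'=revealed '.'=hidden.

Click 1 (3,5) count=3: revealed 1 new [(3,5)] -> total=1
Click 2 (1,5) count=2: revealed 1 new [(1,5)] -> total=2
Click 3 (4,6) count=1: revealed 1 new [(4,6)] -> total=3
Click 4 (1,1) count=0: revealed 14 new [(0,0) (0,1) (0,2) (0,3) (0,4) (1,0) (1,1) (1,2) (1,3) (1,4) (2,0) (2,1) (2,2) (2,3)] -> total=17

Answer: #####..
######.
####...
.....#.
......#
.......
.......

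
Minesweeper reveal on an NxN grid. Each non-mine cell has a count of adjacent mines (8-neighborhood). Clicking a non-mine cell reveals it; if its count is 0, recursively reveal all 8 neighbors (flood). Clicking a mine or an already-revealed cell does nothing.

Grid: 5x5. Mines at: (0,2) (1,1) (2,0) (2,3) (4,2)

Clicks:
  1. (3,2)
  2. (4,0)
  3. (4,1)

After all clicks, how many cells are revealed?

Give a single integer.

Click 1 (3,2) count=2: revealed 1 new [(3,2)] -> total=1
Click 2 (4,0) count=0: revealed 4 new [(3,0) (3,1) (4,0) (4,1)] -> total=5
Click 3 (4,1) count=1: revealed 0 new [(none)] -> total=5

Answer: 5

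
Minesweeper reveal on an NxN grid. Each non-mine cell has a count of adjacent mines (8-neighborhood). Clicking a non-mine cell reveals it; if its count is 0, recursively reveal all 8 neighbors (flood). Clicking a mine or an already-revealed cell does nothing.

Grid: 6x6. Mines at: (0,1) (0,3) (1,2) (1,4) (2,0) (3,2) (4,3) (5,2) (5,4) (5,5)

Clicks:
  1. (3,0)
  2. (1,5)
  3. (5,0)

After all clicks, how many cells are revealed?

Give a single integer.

Answer: 7

Derivation:
Click 1 (3,0) count=1: revealed 1 new [(3,0)] -> total=1
Click 2 (1,5) count=1: revealed 1 new [(1,5)] -> total=2
Click 3 (5,0) count=0: revealed 5 new [(3,1) (4,0) (4,1) (5,0) (5,1)] -> total=7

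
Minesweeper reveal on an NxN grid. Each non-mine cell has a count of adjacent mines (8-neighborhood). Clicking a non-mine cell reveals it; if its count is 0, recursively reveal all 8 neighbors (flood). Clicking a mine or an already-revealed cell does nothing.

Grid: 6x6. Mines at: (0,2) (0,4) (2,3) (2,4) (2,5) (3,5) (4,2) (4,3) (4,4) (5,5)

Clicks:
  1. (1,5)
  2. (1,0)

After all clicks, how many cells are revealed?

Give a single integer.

Click 1 (1,5) count=3: revealed 1 new [(1,5)] -> total=1
Click 2 (1,0) count=0: revealed 15 new [(0,0) (0,1) (1,0) (1,1) (1,2) (2,0) (2,1) (2,2) (3,0) (3,1) (3,2) (4,0) (4,1) (5,0) (5,1)] -> total=16

Answer: 16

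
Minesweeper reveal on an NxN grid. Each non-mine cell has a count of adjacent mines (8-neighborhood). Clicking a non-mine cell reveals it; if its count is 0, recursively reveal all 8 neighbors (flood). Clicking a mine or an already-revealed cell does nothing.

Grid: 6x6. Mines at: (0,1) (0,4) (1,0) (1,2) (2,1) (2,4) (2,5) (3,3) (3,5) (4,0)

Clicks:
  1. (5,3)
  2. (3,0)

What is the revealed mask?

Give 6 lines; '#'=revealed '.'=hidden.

Click 1 (5,3) count=0: revealed 10 new [(4,1) (4,2) (4,3) (4,4) (4,5) (5,1) (5,2) (5,3) (5,4) (5,5)] -> total=10
Click 2 (3,0) count=2: revealed 1 new [(3,0)] -> total=11

Answer: ......
......
......
#.....
.#####
.#####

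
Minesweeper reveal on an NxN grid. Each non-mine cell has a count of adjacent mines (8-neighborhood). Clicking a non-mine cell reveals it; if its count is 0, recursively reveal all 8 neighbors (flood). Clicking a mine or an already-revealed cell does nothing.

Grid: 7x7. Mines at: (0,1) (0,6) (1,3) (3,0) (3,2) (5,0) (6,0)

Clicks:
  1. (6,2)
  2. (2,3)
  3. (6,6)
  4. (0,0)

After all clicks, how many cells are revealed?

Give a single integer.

Answer: 30

Derivation:
Click 1 (6,2) count=0: revealed 29 new [(1,4) (1,5) (1,6) (2,3) (2,4) (2,5) (2,6) (3,3) (3,4) (3,5) (3,6) (4,1) (4,2) (4,3) (4,4) (4,5) (4,6) (5,1) (5,2) (5,3) (5,4) (5,5) (5,6) (6,1) (6,2) (6,3) (6,4) (6,5) (6,6)] -> total=29
Click 2 (2,3) count=2: revealed 0 new [(none)] -> total=29
Click 3 (6,6) count=0: revealed 0 new [(none)] -> total=29
Click 4 (0,0) count=1: revealed 1 new [(0,0)] -> total=30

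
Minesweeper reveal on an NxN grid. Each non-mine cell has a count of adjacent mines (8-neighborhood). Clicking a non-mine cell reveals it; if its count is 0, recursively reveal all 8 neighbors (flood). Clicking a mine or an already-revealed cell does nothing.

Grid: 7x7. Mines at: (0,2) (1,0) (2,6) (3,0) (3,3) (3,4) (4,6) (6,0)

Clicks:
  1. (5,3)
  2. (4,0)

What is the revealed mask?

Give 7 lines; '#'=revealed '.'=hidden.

Click 1 (5,3) count=0: revealed 17 new [(4,1) (4,2) (4,3) (4,4) (4,5) (5,1) (5,2) (5,3) (5,4) (5,5) (5,6) (6,1) (6,2) (6,3) (6,4) (6,5) (6,6)] -> total=17
Click 2 (4,0) count=1: revealed 1 new [(4,0)] -> total=18

Answer: .......
.......
.......
.......
######.
.######
.######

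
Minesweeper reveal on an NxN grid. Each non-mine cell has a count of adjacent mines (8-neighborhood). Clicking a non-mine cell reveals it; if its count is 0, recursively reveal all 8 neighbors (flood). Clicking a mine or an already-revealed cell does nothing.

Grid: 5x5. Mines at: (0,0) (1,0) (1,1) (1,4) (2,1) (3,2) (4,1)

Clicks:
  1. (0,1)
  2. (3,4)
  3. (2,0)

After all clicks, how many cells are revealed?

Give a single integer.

Click 1 (0,1) count=3: revealed 1 new [(0,1)] -> total=1
Click 2 (3,4) count=0: revealed 6 new [(2,3) (2,4) (3,3) (3,4) (4,3) (4,4)] -> total=7
Click 3 (2,0) count=3: revealed 1 new [(2,0)] -> total=8

Answer: 8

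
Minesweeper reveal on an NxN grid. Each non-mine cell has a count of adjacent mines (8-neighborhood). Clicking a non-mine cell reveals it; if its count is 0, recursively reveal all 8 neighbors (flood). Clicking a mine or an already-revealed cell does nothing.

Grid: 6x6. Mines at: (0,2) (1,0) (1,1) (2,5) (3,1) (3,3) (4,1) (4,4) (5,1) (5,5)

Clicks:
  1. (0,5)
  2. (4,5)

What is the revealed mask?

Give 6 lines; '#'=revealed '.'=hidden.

Answer: ...###
...###
......
......
.....#
......

Derivation:
Click 1 (0,5) count=0: revealed 6 new [(0,3) (0,4) (0,5) (1,3) (1,4) (1,5)] -> total=6
Click 2 (4,5) count=2: revealed 1 new [(4,5)] -> total=7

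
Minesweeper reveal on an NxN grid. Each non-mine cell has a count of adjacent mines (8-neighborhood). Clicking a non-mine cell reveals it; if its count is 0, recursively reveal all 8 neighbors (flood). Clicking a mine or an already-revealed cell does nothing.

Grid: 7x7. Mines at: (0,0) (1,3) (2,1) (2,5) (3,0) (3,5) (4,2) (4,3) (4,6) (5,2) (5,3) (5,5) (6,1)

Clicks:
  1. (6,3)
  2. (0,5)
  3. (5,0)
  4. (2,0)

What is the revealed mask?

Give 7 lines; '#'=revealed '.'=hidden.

Click 1 (6,3) count=2: revealed 1 new [(6,3)] -> total=1
Click 2 (0,5) count=0: revealed 6 new [(0,4) (0,5) (0,6) (1,4) (1,5) (1,6)] -> total=7
Click 3 (5,0) count=1: revealed 1 new [(5,0)] -> total=8
Click 4 (2,0) count=2: revealed 1 new [(2,0)] -> total=9

Answer: ....###
....###
#......
.......
.......
#......
...#...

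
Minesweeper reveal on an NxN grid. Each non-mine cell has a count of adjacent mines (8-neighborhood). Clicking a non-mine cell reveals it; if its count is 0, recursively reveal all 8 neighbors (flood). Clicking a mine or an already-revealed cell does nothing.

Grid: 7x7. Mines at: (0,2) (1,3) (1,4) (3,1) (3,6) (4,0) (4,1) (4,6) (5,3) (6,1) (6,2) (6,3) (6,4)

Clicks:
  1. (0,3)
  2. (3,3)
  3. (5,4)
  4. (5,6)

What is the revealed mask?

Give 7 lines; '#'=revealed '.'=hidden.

Answer: ...#...
.......
..####.
..####.
..####.
....#.#
.......

Derivation:
Click 1 (0,3) count=3: revealed 1 new [(0,3)] -> total=1
Click 2 (3,3) count=0: revealed 12 new [(2,2) (2,3) (2,4) (2,5) (3,2) (3,3) (3,4) (3,5) (4,2) (4,3) (4,4) (4,5)] -> total=13
Click 3 (5,4) count=3: revealed 1 new [(5,4)] -> total=14
Click 4 (5,6) count=1: revealed 1 new [(5,6)] -> total=15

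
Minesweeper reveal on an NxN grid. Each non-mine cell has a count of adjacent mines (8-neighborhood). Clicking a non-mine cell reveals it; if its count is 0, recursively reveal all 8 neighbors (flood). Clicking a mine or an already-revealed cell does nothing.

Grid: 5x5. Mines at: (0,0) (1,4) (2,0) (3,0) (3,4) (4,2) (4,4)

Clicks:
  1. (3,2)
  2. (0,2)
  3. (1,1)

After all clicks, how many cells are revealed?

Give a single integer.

Click 1 (3,2) count=1: revealed 1 new [(3,2)] -> total=1
Click 2 (0,2) count=0: revealed 11 new [(0,1) (0,2) (0,3) (1,1) (1,2) (1,3) (2,1) (2,2) (2,3) (3,1) (3,3)] -> total=12
Click 3 (1,1) count=2: revealed 0 new [(none)] -> total=12

Answer: 12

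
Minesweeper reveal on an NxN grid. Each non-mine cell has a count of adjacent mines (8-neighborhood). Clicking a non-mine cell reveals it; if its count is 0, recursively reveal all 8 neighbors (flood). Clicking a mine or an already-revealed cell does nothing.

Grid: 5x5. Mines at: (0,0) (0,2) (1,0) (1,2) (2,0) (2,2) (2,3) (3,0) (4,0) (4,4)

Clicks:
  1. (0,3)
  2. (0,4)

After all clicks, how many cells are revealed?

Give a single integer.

Click 1 (0,3) count=2: revealed 1 new [(0,3)] -> total=1
Click 2 (0,4) count=0: revealed 3 new [(0,4) (1,3) (1,4)] -> total=4

Answer: 4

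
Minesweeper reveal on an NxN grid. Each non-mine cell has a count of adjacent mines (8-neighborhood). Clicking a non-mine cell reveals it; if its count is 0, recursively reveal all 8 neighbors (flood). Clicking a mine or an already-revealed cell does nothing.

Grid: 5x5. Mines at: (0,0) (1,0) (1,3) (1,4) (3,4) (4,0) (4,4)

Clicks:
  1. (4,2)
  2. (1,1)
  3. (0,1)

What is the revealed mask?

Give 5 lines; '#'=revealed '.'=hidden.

Click 1 (4,2) count=0: revealed 9 new [(2,1) (2,2) (2,3) (3,1) (3,2) (3,3) (4,1) (4,2) (4,3)] -> total=9
Click 2 (1,1) count=2: revealed 1 new [(1,1)] -> total=10
Click 3 (0,1) count=2: revealed 1 new [(0,1)] -> total=11

Answer: .#...
.#...
.###.
.###.
.###.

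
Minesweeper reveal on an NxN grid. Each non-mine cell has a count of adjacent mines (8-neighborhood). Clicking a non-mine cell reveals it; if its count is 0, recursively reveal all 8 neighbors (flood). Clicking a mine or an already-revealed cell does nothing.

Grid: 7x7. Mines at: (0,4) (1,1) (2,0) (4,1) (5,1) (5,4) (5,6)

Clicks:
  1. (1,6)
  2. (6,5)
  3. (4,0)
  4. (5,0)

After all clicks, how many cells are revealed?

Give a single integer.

Answer: 25

Derivation:
Click 1 (1,6) count=0: revealed 22 new [(0,5) (0,6) (1,2) (1,3) (1,4) (1,5) (1,6) (2,2) (2,3) (2,4) (2,5) (2,6) (3,2) (3,3) (3,4) (3,5) (3,6) (4,2) (4,3) (4,4) (4,5) (4,6)] -> total=22
Click 2 (6,5) count=2: revealed 1 new [(6,5)] -> total=23
Click 3 (4,0) count=2: revealed 1 new [(4,0)] -> total=24
Click 4 (5,0) count=2: revealed 1 new [(5,0)] -> total=25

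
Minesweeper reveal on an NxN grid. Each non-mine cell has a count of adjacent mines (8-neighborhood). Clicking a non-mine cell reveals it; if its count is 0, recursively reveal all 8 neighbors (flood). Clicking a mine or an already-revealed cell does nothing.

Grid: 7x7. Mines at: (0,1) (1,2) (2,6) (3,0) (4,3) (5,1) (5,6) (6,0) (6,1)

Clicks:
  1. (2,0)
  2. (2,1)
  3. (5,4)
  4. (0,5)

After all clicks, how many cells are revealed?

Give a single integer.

Answer: 17

Derivation:
Click 1 (2,0) count=1: revealed 1 new [(2,0)] -> total=1
Click 2 (2,1) count=2: revealed 1 new [(2,1)] -> total=2
Click 3 (5,4) count=1: revealed 1 new [(5,4)] -> total=3
Click 4 (0,5) count=0: revealed 14 new [(0,3) (0,4) (0,5) (0,6) (1,3) (1,4) (1,5) (1,6) (2,3) (2,4) (2,5) (3,3) (3,4) (3,5)] -> total=17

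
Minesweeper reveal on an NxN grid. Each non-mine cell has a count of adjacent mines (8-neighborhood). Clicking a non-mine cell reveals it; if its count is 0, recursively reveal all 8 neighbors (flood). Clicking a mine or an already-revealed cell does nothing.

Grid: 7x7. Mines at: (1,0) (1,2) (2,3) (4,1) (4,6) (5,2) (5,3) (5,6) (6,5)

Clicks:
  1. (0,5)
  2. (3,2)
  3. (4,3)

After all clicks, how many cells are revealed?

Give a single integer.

Answer: 16

Derivation:
Click 1 (0,5) count=0: revealed 14 new [(0,3) (0,4) (0,5) (0,6) (1,3) (1,4) (1,5) (1,6) (2,4) (2,5) (2,6) (3,4) (3,5) (3,6)] -> total=14
Click 2 (3,2) count=2: revealed 1 new [(3,2)] -> total=15
Click 3 (4,3) count=2: revealed 1 new [(4,3)] -> total=16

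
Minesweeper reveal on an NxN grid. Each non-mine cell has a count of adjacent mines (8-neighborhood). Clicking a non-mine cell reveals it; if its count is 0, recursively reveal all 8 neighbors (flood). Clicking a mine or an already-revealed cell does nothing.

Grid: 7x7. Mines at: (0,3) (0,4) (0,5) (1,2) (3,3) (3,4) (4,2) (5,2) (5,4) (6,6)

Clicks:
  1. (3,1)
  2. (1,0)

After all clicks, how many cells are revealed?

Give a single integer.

Click 1 (3,1) count=1: revealed 1 new [(3,1)] -> total=1
Click 2 (1,0) count=0: revealed 13 new [(0,0) (0,1) (1,0) (1,1) (2,0) (2,1) (3,0) (4,0) (4,1) (5,0) (5,1) (6,0) (6,1)] -> total=14

Answer: 14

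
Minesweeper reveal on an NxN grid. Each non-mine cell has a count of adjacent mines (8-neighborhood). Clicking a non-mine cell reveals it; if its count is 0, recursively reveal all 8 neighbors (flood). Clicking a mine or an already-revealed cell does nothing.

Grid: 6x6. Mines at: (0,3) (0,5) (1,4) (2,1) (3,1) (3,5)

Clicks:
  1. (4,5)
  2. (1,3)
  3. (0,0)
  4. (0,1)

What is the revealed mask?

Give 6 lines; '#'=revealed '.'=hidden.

Answer: ###...
####..
......
......
.....#
......

Derivation:
Click 1 (4,5) count=1: revealed 1 new [(4,5)] -> total=1
Click 2 (1,3) count=2: revealed 1 new [(1,3)] -> total=2
Click 3 (0,0) count=0: revealed 6 new [(0,0) (0,1) (0,2) (1,0) (1,1) (1,2)] -> total=8
Click 4 (0,1) count=0: revealed 0 new [(none)] -> total=8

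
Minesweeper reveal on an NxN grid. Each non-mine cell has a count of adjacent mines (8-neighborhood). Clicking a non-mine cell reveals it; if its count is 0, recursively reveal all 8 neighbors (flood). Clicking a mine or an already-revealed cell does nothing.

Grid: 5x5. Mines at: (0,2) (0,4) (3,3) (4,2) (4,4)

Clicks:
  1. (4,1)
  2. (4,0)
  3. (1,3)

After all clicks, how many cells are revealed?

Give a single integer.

Answer: 14

Derivation:
Click 1 (4,1) count=1: revealed 1 new [(4,1)] -> total=1
Click 2 (4,0) count=0: revealed 12 new [(0,0) (0,1) (1,0) (1,1) (1,2) (2,0) (2,1) (2,2) (3,0) (3,1) (3,2) (4,0)] -> total=13
Click 3 (1,3) count=2: revealed 1 new [(1,3)] -> total=14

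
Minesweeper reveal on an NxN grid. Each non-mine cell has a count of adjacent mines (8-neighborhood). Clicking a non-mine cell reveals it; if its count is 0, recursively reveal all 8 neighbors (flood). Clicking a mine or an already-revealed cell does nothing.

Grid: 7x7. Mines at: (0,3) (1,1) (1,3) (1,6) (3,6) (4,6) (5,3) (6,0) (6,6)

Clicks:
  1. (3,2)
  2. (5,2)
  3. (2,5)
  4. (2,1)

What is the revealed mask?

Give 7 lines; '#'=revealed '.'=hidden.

Click 1 (3,2) count=0: revealed 21 new [(2,0) (2,1) (2,2) (2,3) (2,4) (2,5) (3,0) (3,1) (3,2) (3,3) (3,4) (3,5) (4,0) (4,1) (4,2) (4,3) (4,4) (4,5) (5,0) (5,1) (5,2)] -> total=21
Click 2 (5,2) count=1: revealed 0 new [(none)] -> total=21
Click 3 (2,5) count=2: revealed 0 new [(none)] -> total=21
Click 4 (2,1) count=1: revealed 0 new [(none)] -> total=21

Answer: .......
.......
######.
######.
######.
###....
.......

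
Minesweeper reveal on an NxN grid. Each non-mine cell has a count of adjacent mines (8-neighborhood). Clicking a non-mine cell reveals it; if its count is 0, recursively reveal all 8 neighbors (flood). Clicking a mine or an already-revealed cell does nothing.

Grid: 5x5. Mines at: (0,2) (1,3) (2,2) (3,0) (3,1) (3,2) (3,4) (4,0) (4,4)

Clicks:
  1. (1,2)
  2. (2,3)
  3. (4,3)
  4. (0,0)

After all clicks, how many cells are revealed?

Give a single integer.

Click 1 (1,2) count=3: revealed 1 new [(1,2)] -> total=1
Click 2 (2,3) count=4: revealed 1 new [(2,3)] -> total=2
Click 3 (4,3) count=3: revealed 1 new [(4,3)] -> total=3
Click 4 (0,0) count=0: revealed 6 new [(0,0) (0,1) (1,0) (1,1) (2,0) (2,1)] -> total=9

Answer: 9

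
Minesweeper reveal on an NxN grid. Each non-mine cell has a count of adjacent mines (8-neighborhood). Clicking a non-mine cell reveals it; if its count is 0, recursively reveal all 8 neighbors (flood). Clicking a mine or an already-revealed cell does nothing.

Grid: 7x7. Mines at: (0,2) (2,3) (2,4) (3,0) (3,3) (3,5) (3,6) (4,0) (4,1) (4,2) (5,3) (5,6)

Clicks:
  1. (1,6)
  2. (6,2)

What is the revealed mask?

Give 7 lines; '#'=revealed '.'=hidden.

Click 1 (1,6) count=0: revealed 10 new [(0,3) (0,4) (0,5) (0,6) (1,3) (1,4) (1,5) (1,6) (2,5) (2,6)] -> total=10
Click 2 (6,2) count=1: revealed 1 new [(6,2)] -> total=11

Answer: ...####
...####
.....##
.......
.......
.......
..#....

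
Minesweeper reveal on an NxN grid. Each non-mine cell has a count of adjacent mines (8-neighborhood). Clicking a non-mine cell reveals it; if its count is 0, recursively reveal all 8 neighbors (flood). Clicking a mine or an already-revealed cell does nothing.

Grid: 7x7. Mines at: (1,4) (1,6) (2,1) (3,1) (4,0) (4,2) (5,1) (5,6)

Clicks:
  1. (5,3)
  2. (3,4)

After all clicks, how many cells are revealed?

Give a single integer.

Answer: 20

Derivation:
Click 1 (5,3) count=1: revealed 1 new [(5,3)] -> total=1
Click 2 (3,4) count=0: revealed 19 new [(2,3) (2,4) (2,5) (2,6) (3,3) (3,4) (3,5) (3,6) (4,3) (4,4) (4,5) (4,6) (5,2) (5,4) (5,5) (6,2) (6,3) (6,4) (6,5)] -> total=20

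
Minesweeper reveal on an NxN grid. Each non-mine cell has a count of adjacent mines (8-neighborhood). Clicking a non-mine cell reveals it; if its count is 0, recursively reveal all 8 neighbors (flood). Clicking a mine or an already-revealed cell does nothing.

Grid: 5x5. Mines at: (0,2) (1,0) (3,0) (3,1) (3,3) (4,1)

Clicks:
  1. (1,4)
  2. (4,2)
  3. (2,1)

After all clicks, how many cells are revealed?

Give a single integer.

Click 1 (1,4) count=0: revealed 6 new [(0,3) (0,4) (1,3) (1,4) (2,3) (2,4)] -> total=6
Click 2 (4,2) count=3: revealed 1 new [(4,2)] -> total=7
Click 3 (2,1) count=3: revealed 1 new [(2,1)] -> total=8

Answer: 8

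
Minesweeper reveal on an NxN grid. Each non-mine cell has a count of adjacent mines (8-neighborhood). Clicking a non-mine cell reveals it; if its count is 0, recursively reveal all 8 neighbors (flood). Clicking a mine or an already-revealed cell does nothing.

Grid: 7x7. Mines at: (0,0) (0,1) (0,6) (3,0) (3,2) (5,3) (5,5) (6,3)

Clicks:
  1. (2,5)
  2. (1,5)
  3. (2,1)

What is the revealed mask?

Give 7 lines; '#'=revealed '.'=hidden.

Answer: ..####.
..#####
.######
...####
...####
.......
.......

Derivation:
Click 1 (2,5) count=0: revealed 22 new [(0,2) (0,3) (0,4) (0,5) (1,2) (1,3) (1,4) (1,5) (1,6) (2,2) (2,3) (2,4) (2,5) (2,6) (3,3) (3,4) (3,5) (3,6) (4,3) (4,4) (4,5) (4,6)] -> total=22
Click 2 (1,5) count=1: revealed 0 new [(none)] -> total=22
Click 3 (2,1) count=2: revealed 1 new [(2,1)] -> total=23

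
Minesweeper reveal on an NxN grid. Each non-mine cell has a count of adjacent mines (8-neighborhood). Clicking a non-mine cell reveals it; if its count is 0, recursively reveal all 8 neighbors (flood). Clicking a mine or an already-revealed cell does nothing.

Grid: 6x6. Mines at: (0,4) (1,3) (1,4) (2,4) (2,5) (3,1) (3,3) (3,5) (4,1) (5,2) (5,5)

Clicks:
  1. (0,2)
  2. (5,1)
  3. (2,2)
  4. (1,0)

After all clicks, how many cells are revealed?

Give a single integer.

Answer: 10

Derivation:
Click 1 (0,2) count=1: revealed 1 new [(0,2)] -> total=1
Click 2 (5,1) count=2: revealed 1 new [(5,1)] -> total=2
Click 3 (2,2) count=3: revealed 1 new [(2,2)] -> total=3
Click 4 (1,0) count=0: revealed 7 new [(0,0) (0,1) (1,0) (1,1) (1,2) (2,0) (2,1)] -> total=10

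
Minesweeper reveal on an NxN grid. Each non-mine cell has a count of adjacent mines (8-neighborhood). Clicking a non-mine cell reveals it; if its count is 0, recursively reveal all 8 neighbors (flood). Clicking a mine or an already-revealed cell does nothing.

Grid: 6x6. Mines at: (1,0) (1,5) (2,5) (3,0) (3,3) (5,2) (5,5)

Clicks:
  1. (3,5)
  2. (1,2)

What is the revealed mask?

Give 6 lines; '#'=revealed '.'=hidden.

Answer: .####.
.####.
.####.
.....#
......
......

Derivation:
Click 1 (3,5) count=1: revealed 1 new [(3,5)] -> total=1
Click 2 (1,2) count=0: revealed 12 new [(0,1) (0,2) (0,3) (0,4) (1,1) (1,2) (1,3) (1,4) (2,1) (2,2) (2,3) (2,4)] -> total=13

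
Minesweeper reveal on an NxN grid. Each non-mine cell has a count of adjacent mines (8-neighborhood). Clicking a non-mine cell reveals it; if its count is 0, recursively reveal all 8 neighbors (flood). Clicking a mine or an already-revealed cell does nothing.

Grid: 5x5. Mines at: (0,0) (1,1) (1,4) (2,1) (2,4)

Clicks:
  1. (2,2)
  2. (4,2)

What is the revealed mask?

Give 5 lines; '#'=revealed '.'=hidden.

Click 1 (2,2) count=2: revealed 1 new [(2,2)] -> total=1
Click 2 (4,2) count=0: revealed 10 new [(3,0) (3,1) (3,2) (3,3) (3,4) (4,0) (4,1) (4,2) (4,3) (4,4)] -> total=11

Answer: .....
.....
..#..
#####
#####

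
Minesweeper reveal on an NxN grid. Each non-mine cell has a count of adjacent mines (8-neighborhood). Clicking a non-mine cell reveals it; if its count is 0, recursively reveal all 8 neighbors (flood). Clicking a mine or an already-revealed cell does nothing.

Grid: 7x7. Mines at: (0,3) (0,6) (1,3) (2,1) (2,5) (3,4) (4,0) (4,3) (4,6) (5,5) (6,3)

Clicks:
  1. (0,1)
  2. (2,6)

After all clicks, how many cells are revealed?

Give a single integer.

Click 1 (0,1) count=0: revealed 6 new [(0,0) (0,1) (0,2) (1,0) (1,1) (1,2)] -> total=6
Click 2 (2,6) count=1: revealed 1 new [(2,6)] -> total=7

Answer: 7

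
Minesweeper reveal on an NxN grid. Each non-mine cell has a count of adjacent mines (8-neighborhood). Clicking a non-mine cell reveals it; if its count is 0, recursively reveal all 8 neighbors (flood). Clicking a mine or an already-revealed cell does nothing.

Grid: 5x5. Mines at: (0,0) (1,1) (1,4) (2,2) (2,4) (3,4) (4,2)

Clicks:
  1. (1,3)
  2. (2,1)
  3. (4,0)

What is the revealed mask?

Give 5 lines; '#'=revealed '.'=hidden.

Answer: .....
...#.
##...
##...
##...

Derivation:
Click 1 (1,3) count=3: revealed 1 new [(1,3)] -> total=1
Click 2 (2,1) count=2: revealed 1 new [(2,1)] -> total=2
Click 3 (4,0) count=0: revealed 5 new [(2,0) (3,0) (3,1) (4,0) (4,1)] -> total=7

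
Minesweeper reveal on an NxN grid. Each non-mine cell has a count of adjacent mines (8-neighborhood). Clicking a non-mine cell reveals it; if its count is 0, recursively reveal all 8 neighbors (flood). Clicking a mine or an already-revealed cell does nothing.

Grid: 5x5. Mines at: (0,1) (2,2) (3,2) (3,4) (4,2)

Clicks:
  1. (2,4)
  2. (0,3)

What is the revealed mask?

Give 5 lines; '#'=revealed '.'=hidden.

Click 1 (2,4) count=1: revealed 1 new [(2,4)] -> total=1
Click 2 (0,3) count=0: revealed 7 new [(0,2) (0,3) (0,4) (1,2) (1,3) (1,4) (2,3)] -> total=8

Answer: ..###
..###
...##
.....
.....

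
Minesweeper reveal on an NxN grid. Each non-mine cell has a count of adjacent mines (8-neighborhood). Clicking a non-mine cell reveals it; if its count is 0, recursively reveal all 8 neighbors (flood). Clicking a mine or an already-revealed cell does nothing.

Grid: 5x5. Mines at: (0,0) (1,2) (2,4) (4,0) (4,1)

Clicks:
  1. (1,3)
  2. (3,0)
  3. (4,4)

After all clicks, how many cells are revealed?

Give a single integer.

Click 1 (1,3) count=2: revealed 1 new [(1,3)] -> total=1
Click 2 (3,0) count=2: revealed 1 new [(3,0)] -> total=2
Click 3 (4,4) count=0: revealed 6 new [(3,2) (3,3) (3,4) (4,2) (4,3) (4,4)] -> total=8

Answer: 8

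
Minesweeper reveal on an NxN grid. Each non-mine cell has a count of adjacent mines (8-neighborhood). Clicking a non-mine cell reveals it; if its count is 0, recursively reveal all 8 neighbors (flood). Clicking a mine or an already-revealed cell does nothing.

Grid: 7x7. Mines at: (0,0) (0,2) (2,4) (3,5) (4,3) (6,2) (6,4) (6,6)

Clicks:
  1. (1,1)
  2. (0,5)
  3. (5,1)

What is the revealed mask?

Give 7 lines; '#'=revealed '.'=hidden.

Click 1 (1,1) count=2: revealed 1 new [(1,1)] -> total=1
Click 2 (0,5) count=0: revealed 10 new [(0,3) (0,4) (0,5) (0,6) (1,3) (1,4) (1,5) (1,6) (2,5) (2,6)] -> total=11
Click 3 (5,1) count=1: revealed 1 new [(5,1)] -> total=12

Answer: ...####
.#.####
.....##
.......
.......
.#.....
.......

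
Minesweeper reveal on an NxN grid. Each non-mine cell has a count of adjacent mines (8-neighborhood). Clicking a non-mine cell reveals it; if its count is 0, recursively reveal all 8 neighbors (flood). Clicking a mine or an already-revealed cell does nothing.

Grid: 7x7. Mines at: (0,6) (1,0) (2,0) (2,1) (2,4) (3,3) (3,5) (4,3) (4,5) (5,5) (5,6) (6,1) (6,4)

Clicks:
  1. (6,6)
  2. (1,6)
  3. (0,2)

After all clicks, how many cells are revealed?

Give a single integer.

Click 1 (6,6) count=2: revealed 1 new [(6,6)] -> total=1
Click 2 (1,6) count=1: revealed 1 new [(1,6)] -> total=2
Click 3 (0,2) count=0: revealed 10 new [(0,1) (0,2) (0,3) (0,4) (0,5) (1,1) (1,2) (1,3) (1,4) (1,5)] -> total=12

Answer: 12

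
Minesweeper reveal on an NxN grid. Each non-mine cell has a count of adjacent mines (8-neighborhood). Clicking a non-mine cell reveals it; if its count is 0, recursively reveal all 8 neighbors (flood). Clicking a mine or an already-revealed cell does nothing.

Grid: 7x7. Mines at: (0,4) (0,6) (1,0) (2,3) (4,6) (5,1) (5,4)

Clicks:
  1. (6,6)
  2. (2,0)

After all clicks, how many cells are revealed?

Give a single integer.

Answer: 5

Derivation:
Click 1 (6,6) count=0: revealed 4 new [(5,5) (5,6) (6,5) (6,6)] -> total=4
Click 2 (2,0) count=1: revealed 1 new [(2,0)] -> total=5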